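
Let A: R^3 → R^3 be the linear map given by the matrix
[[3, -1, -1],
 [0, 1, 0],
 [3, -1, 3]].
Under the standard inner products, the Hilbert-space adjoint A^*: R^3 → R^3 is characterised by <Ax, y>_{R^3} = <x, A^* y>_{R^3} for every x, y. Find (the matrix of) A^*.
A^* = A^T =
[[3, 0, 3],
 [-1, 1, -1],
 [-1, 0, 3]]

For real matrices with standard dot products, the defining identity <Ax, y> = <x, A^* y> gives (Ax)^T y = x^T (A^*) y, i.e. x^T A^T y = x^T (A^*) y. Since this holds for all x, y, we must have A^* = A^T. Therefore
A^* =
[[3, 0, 3],
 [-1, 1, -1],
 [-1, 0, 3]].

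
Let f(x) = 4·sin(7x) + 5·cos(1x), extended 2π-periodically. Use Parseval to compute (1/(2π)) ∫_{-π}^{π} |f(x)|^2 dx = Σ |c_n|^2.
Σ |c_n|^2 = 41/2

Expand |f|^2 and use orthogonality of {sin(nx), cos(mx)} on [-π, π]:
  ∫_{-π}^{π} sin(nx)^2 dx = π, ∫ cos(mx)^2 dx = π, and cross terms integrate to 0.
So ∫_{-π}^{π} f(x)^2 dx = 4^2 · π + 5^2 · π = (16 + 25)π.
Divide by 2π: (16 + 25)/2 = 41/2.
By Parseval, this equals Σ |c_n|^2.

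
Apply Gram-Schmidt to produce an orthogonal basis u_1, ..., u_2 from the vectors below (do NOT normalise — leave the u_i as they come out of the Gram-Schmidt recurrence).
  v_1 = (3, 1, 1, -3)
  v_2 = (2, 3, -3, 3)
Orthogonal basis:
  u_1 = (3, 1, 1, -3)
  u_2 = (49/20, 63/20, -57/20, 51/20)

Apply the Gram-Schmidt recurrence
  u_1 = v_1
  u_i = v_i − Σ_{j<i} ((v_i · u_j) / (u_j · u_j)) · u_j.

Step by step this gives:
  u_1 = (3, 1, 1, -3)
  u_2 = (49/20, 63/20, -57/20, 51/20)

Orthogonality check:
  u_2 · u_1 = 0 (should be 0)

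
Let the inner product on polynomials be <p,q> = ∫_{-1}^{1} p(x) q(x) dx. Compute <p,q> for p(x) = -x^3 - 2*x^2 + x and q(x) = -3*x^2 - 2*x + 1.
<p,q> = 8/15

Expand the product: p(x)·q(x) = 3*x^5 + 8*x^4 - 4*x^2 + x.
∫_{-1}^{1} of each monomial x^k gives [2/(k+1) if k even, 0 if k odd]. Integrating term-by-term (or equivalently evaluating the antiderivative F(x) = x^6/2 + 8*x^5/5 - 4*x^3/3 + x^2/2 at the endpoints):
  F(1) − F(−1) = 19/15 − (11/15) = 8/15.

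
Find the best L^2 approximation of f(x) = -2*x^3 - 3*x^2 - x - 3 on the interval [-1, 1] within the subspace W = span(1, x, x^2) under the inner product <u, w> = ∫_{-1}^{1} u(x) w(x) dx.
g(x) = -3*x^2 - 11*x/5 - 3

The best approximation g ∈ W is the orthogonal projection of f onto W. Writing g = a_0 + a_1 x + a_2 x^2, the coefficients solve the normal equations G · a = b where
  G_{ij} = <φ_i, φ_j> and b_i = <f, φ_i>, with φ_0 = 1, φ_1 = x, φ_2 = x^2.
G =
  [2, 0, 2/3]
  [0, 2/3, 0]
  [2/3, 0, 2/5],
b = (-8, -22/15, -16/5).
Solving gives a_0 = -3, a_1 = -11/5, a_2 = -3, so
  g(x) = -3*x^2 - 11*x/5 - 3.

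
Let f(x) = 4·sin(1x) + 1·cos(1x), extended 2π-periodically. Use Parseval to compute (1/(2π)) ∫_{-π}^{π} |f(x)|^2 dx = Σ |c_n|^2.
Σ |c_n|^2 = 17/2

Expand |f|^2 and use orthogonality of {sin(nx), cos(mx)} on [-π, π]:
  ∫_{-π}^{π} sin(nx)^2 dx = π, ∫ cos(mx)^2 dx = π, and cross terms integrate to 0.
So ∫_{-π}^{π} f(x)^2 dx = 4^2 · π + 1^2 · π = (16 + 1)π.
Divide by 2π: (16 + 1)/2 = 17/2.
By Parseval, this equals Σ |c_n|^2.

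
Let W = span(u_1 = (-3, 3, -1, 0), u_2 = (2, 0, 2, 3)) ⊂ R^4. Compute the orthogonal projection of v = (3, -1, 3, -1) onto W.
proj_W(v) = (93/37, -549/259, 285/259, 153/259)

Set up U = [u_1 | ... | u_2] ∈ R^(4×2). The projector onto W = col(U) is P = U (U^T U)^(-1) U^T.
Compute U^T U =
  [19, -8]
  [-8, 17],
and U^T v = (-15, 9).
Solve U^T U · c = U^T v for the coefficients: c = (-183/259, 51/259). The projection is proj_W(v) = U c.
Check: (v - proj_W(v)) · u_1 = 0  (should be 0).
Check: (v - proj_W(v)) · u_2 = 0  (should be 0).
Result: proj_W(v) = (93/37, -549/259, 285/259, 153/259).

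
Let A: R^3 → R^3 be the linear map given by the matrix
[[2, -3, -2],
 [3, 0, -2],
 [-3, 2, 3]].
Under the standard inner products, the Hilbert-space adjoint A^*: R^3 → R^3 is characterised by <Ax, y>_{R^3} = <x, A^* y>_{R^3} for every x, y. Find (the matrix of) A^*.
A^* = A^T =
[[2, 3, -3],
 [-3, 0, 2],
 [-2, -2, 3]]

For real matrices with standard dot products, the defining identity <Ax, y> = <x, A^* y> gives (Ax)^T y = x^T (A^*) y, i.e. x^T A^T y = x^T (A^*) y. Since this holds for all x, y, we must have A^* = A^T. Therefore
A^* =
[[2, 3, -3],
 [-3, 0, 2],
 [-2, -2, 3]].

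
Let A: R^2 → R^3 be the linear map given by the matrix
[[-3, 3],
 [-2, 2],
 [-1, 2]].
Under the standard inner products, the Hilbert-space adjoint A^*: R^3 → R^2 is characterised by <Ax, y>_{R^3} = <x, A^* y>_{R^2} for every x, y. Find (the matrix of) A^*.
A^* = A^T =
[[-3, -2, -1],
 [3, 2, 2]]

For real matrices with standard dot products, the defining identity <Ax, y> = <x, A^* y> gives (Ax)^T y = x^T (A^*) y, i.e. x^T A^T y = x^T (A^*) y. Since this holds for all x, y, we must have A^* = A^T. Therefore
A^* =
[[-3, -2, -1],
 [3, 2, 2]].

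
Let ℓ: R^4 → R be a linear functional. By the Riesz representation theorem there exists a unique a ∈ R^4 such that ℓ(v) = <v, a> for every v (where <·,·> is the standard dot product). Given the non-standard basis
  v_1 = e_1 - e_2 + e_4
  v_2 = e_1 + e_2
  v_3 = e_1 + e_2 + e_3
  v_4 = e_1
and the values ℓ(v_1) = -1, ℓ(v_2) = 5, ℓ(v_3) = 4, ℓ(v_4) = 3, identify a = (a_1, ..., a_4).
a = (3, 2, -1, -2)

Write a = (a_1, ..., a_4) in the standard basis. For each basis vector v_i, ℓ(v_i) = <v_i, a> is a linear equation in the a_j's. Collect the n equations into a matrix system V a = ℓ, where row i of V is v_i (expressed in the standard basis). Since V is invertible (lower-triangular with 1s on the diagonal, up to permutation), solve by back-substitution:
  V =
[[1, -1, 0, 1],
 [1, 1, 0, 0],
 [1, 1, 1, 0],
 [1, 0, 0, 0]]
  V a = (-1, 5, 4, 3)
Solving gives a = (3, 2, -1, -2).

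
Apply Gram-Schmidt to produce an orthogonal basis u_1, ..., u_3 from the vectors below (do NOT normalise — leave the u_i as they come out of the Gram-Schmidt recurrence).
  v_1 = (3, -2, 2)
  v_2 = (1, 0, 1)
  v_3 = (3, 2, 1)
Orthogonal basis:
  u_1 = (3, -2, 2)
  u_2 = (2/17, 10/17, 7/17)
  u_3 = (4/3, 2/3, -4/3)

Apply the Gram-Schmidt recurrence
  u_1 = v_1
  u_i = v_i − Σ_{j<i} ((v_i · u_j) / (u_j · u_j)) · u_j.

Step by step this gives:
  u_1 = (3, -2, 2)
  u_2 = (2/17, 10/17, 7/17)
  u_3 = (4/3, 2/3, -4/3)

Orthogonality check:
  u_2 · u_1 = 0 (should be 0)
  u_3 · u_1 = 0 (should be 0)
  u_3 · u_2 = 0 (should be 0)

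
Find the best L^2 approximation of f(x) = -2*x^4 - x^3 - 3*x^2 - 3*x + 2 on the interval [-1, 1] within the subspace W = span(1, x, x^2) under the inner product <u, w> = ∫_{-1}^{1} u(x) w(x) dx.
g(x) = -33*x^2/7 - 18*x/5 + 76/35

The best approximation g ∈ W is the orthogonal projection of f onto W. Writing g = a_0 + a_1 x + a_2 x^2, the coefficients solve the normal equations G · a = b where
  G_{ij} = <φ_i, φ_j> and b_i = <f, φ_i>, with φ_0 = 1, φ_1 = x, φ_2 = x^2.
G =
  [2, 0, 2/3]
  [0, 2/3, 0]
  [2/3, 0, 2/5],
b = (6/5, -12/5, -46/105).
Solving gives a_0 = 76/35, a_1 = -18/5, a_2 = -33/7, so
  g(x) = -33*x^2/7 - 18*x/5 + 76/35.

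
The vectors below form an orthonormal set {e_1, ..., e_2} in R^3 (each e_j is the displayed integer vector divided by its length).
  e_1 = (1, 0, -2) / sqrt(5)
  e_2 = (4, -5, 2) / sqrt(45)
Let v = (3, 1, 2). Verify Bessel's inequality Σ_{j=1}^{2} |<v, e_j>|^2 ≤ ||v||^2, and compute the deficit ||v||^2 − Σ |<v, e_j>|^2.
Σ |<v, e_j>|^2 = 26/9; ||v||^2 = 14; deficit = 100/9

Write each e_j = u_j / sqrt(<u_j, u_j>) where u_j is the displayed integer vector. Then <v, e_j> = <v, u_j> / sqrt(<u_j, u_j>), so |<v, e_j>|^2 = <v, u_j>^2 / <u_j, u_j>.
Coefficients: <v, e_1> = -1/sqrt(5), <v, e_2> = 11/sqrt(45).
Square and sum: Σ |<v, e_j>|^2 = 26/9.
Compute ||v||^2 = v·v = 14.
Deficit = 14 − 26/9 = 100/9 ≥ 0, confirming Bessel's inequality. (The deficit equals ||v − Σ <v,e_j> e_j||^2, the squared distance from v to span{e_j}.)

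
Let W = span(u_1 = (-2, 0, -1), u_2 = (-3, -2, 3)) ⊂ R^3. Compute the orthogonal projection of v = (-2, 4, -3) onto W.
proj_W(v) = (-146/101, 152/101, -415/101)

Set up U = [u_1 | ... | u_2] ∈ R^(3×2). The projector onto W = col(U) is P = U (U^T U)^(-1) U^T.
Compute U^T U =
  [5, 3]
  [3, 22],
and U^T v = (7, -11).
Solve U^T U · c = U^T v for the coefficients: c = (187/101, -76/101). The projection is proj_W(v) = U c.
Check: (v - proj_W(v)) · u_1 = 0  (should be 0).
Check: (v - proj_W(v)) · u_2 = 0  (should be 0).
Result: proj_W(v) = (-146/101, 152/101, -415/101).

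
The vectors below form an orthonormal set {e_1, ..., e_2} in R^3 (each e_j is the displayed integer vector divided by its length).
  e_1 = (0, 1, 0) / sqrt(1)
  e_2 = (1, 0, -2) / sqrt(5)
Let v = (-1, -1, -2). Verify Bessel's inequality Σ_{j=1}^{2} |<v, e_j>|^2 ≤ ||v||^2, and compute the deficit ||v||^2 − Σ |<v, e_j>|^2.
Σ |<v, e_j>|^2 = 14/5; ||v||^2 = 6; deficit = 16/5

Write each e_j = u_j / sqrt(<u_j, u_j>) where u_j is the displayed integer vector. Then <v, e_j> = <v, u_j> / sqrt(<u_j, u_j>), so |<v, e_j>|^2 = <v, u_j>^2 / <u_j, u_j>.
Coefficients: <v, e_1> = -1/sqrt(1), <v, e_2> = 3/sqrt(5).
Square and sum: Σ |<v, e_j>|^2 = 14/5.
Compute ||v||^2 = v·v = 6.
Deficit = 6 − 14/5 = 16/5 ≥ 0, confirming Bessel's inequality. (The deficit equals ||v − Σ <v,e_j> e_j||^2, the squared distance from v to span{e_j}.)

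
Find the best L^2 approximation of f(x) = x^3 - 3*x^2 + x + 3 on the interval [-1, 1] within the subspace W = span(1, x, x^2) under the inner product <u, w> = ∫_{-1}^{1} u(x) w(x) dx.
g(x) = -3*x^2 + 8*x/5 + 3

The best approximation g ∈ W is the orthogonal projection of f onto W. Writing g = a_0 + a_1 x + a_2 x^2, the coefficients solve the normal equations G · a = b where
  G_{ij} = <φ_i, φ_j> and b_i = <f, φ_i>, with φ_0 = 1, φ_1 = x, φ_2 = x^2.
G =
  [2, 0, 2/3]
  [0, 2/3, 0]
  [2/3, 0, 2/5],
b = (4, 16/15, 4/5).
Solving gives a_0 = 3, a_1 = 8/5, a_2 = -3, so
  g(x) = -3*x^2 + 8*x/5 + 3.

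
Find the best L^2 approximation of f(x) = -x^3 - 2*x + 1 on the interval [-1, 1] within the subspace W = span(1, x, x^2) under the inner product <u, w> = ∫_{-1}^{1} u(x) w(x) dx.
g(x) = 1 - 13*x/5

The best approximation g ∈ W is the orthogonal projection of f onto W. Writing g = a_0 + a_1 x + a_2 x^2, the coefficients solve the normal equations G · a = b where
  G_{ij} = <φ_i, φ_j> and b_i = <f, φ_i>, with φ_0 = 1, φ_1 = x, φ_2 = x^2.
G =
  [2, 0, 2/3]
  [0, 2/3, 0]
  [2/3, 0, 2/5],
b = (2, -26/15, 2/3).
Solving gives a_0 = 1, a_1 = -13/5, a_2 = 0, so
  g(x) = 1 - 13*x/5.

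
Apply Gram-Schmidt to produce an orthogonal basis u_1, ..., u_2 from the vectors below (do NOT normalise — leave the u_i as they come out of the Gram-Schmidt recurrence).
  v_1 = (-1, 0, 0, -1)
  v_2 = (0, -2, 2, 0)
Orthogonal basis:
  u_1 = (-1, 0, 0, -1)
  u_2 = (0, -2, 2, 0)

Apply the Gram-Schmidt recurrence
  u_1 = v_1
  u_i = v_i − Σ_{j<i} ((v_i · u_j) / (u_j · u_j)) · u_j.

Step by step this gives:
  u_1 = (-1, 0, 0, -1)
  u_2 = (0, -2, 2, 0)

Orthogonality check:
  u_2 · u_1 = 0 (should be 0)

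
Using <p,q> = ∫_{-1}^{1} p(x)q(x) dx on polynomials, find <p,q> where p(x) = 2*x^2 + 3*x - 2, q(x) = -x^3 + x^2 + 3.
<p,q> = -146/15

Expand the product: p(x)·q(x) = -2*x^5 - x^4 + 5*x^3 + 4*x^2 + 9*x - 6.
∫_{-1}^{1} of each monomial x^k gives [2/(k+1) if k even, 0 if k odd]. Integrating term-by-term (or equivalently evaluating the antiderivative F(x) = -x^6/3 - x^5/5 + 5*x^4/4 + 4*x^3/3 + 9*x^2/2 - 6*x at the endpoints):
  F(1) − F(−1) = 11/20 − (617/60) = -146/15.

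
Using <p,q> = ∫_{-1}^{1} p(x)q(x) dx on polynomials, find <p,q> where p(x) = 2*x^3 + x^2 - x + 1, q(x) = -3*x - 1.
<p,q> = -46/15

Expand the product: p(x)·q(x) = -6*x^4 - 5*x^3 + 2*x^2 - 2*x - 1.
∫_{-1}^{1} of each monomial x^k gives [2/(k+1) if k even, 0 if k odd]. Integrating term-by-term (or equivalently evaluating the antiderivative F(x) = -6*x^5/5 - 5*x^4/4 + 2*x^3/3 - x^2 - x at the endpoints):
  F(1) − F(−1) = -227/60 − (-43/60) = -46/15.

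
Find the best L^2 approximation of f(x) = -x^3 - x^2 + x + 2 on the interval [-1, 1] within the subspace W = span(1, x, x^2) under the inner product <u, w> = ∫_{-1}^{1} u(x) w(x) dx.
g(x) = -x^2 + 2*x/5 + 2

The best approximation g ∈ W is the orthogonal projection of f onto W. Writing g = a_0 + a_1 x + a_2 x^2, the coefficients solve the normal equations G · a = b where
  G_{ij} = <φ_i, φ_j> and b_i = <f, φ_i>, with φ_0 = 1, φ_1 = x, φ_2 = x^2.
G =
  [2, 0, 2/3]
  [0, 2/3, 0]
  [2/3, 0, 2/5],
b = (10/3, 4/15, 14/15).
Solving gives a_0 = 2, a_1 = 2/5, a_2 = -1, so
  g(x) = -x^2 + 2*x/5 + 2.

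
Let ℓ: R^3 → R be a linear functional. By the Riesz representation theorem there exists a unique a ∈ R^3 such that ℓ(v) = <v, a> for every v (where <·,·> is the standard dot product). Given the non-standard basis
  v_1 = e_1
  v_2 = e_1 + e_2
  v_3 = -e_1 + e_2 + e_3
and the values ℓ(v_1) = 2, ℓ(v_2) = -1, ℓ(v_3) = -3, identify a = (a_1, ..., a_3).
a = (2, -3, 2)

Write a = (a_1, ..., a_3) in the standard basis. For each basis vector v_i, ℓ(v_i) = <v_i, a> is a linear equation in the a_j's. Collect the n equations into a matrix system V a = ℓ, where row i of V is v_i (expressed in the standard basis). Since V is invertible (lower-triangular with 1s on the diagonal, up to permutation), solve by back-substitution:
  V =
[[1, 0, 0],
 [1, 1, 0],
 [-1, 1, 1]]
  V a = (2, -1, -3)
Solving gives a = (2, -3, 2).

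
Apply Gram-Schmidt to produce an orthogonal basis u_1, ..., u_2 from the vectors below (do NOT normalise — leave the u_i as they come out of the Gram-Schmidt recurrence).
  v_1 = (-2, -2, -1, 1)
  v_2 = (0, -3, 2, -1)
Orthogonal basis:
  u_1 = (-2, -2, -1, 1)
  u_2 = (3/5, -12/5, 23/10, -13/10)

Apply the Gram-Schmidt recurrence
  u_1 = v_1
  u_i = v_i − Σ_{j<i} ((v_i · u_j) / (u_j · u_j)) · u_j.

Step by step this gives:
  u_1 = (-2, -2, -1, 1)
  u_2 = (3/5, -12/5, 23/10, -13/10)

Orthogonality check:
  u_2 · u_1 = 0 (should be 0)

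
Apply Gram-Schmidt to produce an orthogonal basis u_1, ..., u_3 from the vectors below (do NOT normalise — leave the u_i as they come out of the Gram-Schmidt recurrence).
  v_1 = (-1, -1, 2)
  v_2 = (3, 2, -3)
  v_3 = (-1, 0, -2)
Orthogonal basis:
  u_1 = (-1, -1, 2)
  u_2 = (7/6, 1/6, 2/3)
  u_3 = (1/11, -3/11, -1/11)

Apply the Gram-Schmidt recurrence
  u_1 = v_1
  u_i = v_i − Σ_{j<i} ((v_i · u_j) / (u_j · u_j)) · u_j.

Step by step this gives:
  u_1 = (-1, -1, 2)
  u_2 = (7/6, 1/6, 2/3)
  u_3 = (1/11, -3/11, -1/11)

Orthogonality check:
  u_2 · u_1 = 0 (should be 0)
  u_3 · u_1 = 0 (should be 0)
  u_3 · u_2 = 0 (should be 0)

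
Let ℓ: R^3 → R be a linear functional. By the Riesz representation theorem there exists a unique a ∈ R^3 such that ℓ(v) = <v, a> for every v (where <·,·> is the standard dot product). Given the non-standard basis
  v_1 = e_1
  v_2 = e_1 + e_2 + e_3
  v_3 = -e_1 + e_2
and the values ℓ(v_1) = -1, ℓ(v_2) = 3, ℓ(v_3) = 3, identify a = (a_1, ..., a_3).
a = (-1, 2, 2)

Write a = (a_1, ..., a_3) in the standard basis. For each basis vector v_i, ℓ(v_i) = <v_i, a> is a linear equation in the a_j's. Collect the n equations into a matrix system V a = ℓ, where row i of V is v_i (expressed in the standard basis). Since V is invertible (lower-triangular with 1s on the diagonal, up to permutation), solve by back-substitution:
  V =
[[1, 0, 0],
 [1, 1, 1],
 [-1, 1, 0]]
  V a = (-1, 3, 3)
Solving gives a = (-1, 2, 2).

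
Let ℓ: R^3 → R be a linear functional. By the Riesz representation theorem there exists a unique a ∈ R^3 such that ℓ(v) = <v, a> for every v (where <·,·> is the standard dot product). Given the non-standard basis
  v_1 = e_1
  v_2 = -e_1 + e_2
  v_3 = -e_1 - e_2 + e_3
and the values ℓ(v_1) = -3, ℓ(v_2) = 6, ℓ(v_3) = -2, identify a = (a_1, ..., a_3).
a = (-3, 3, -2)

Write a = (a_1, ..., a_3) in the standard basis. For each basis vector v_i, ℓ(v_i) = <v_i, a> is a linear equation in the a_j's. Collect the n equations into a matrix system V a = ℓ, where row i of V is v_i (expressed in the standard basis). Since V is invertible (lower-triangular with 1s on the diagonal, up to permutation), solve by back-substitution:
  V =
[[1, 0, 0],
 [-1, 1, 0],
 [-1, -1, 1]]
  V a = (-3, 6, -2)
Solving gives a = (-3, 3, -2).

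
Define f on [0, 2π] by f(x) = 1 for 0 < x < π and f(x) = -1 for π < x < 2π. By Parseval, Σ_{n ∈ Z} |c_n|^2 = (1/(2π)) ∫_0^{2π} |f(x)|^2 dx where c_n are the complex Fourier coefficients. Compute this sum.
Σ |c_n|^2 = 1

Parseval equates the L^2 energy of f (normalised by 1/(2π)) with the ℓ^2 sum of its Fourier coefficients: (1/(2π)) ∫_0^{2π} |f|^2 = Σ |c_n|^2.
Compute the left side: (1/(2π)) [∫_0^π 1^2 dx + ∫_π^{2π} (-1)^2 dx] = (1/(2π)) · (1π + 1π) = (1 + 1)/2 = 1.
So Σ_{n ∈ Z} |c_n|^2 = 1.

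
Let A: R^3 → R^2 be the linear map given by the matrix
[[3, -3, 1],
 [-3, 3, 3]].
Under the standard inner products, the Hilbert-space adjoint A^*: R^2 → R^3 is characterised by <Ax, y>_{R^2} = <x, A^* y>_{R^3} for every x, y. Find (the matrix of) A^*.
A^* = A^T =
[[3, -3],
 [-3, 3],
 [1, 3]]

For real matrices with standard dot products, the defining identity <Ax, y> = <x, A^* y> gives (Ax)^T y = x^T (A^*) y, i.e. x^T A^T y = x^T (A^*) y. Since this holds for all x, y, we must have A^* = A^T. Therefore
A^* =
[[3, -3],
 [-3, 3],
 [1, 3]].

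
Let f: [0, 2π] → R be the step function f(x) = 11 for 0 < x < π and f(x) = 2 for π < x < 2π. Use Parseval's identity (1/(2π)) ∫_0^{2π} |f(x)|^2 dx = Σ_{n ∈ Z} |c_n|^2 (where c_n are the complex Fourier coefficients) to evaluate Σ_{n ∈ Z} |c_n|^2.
Σ |c_n|^2 = 125/2

Parseval equates the L^2 energy of f (normalised by 1/(2π)) with the ℓ^2 sum of its Fourier coefficients: (1/(2π)) ∫_0^{2π} |f|^2 = Σ |c_n|^2.
Compute the left side: (1/(2π)) [∫_0^π 11^2 dx + ∫_π^{2π} 2^2 dx] = (1/(2π)) · (121π + 4π) = (121 + 4)/2 = 125/2.
So Σ_{n ∈ Z} |c_n|^2 = 125/2.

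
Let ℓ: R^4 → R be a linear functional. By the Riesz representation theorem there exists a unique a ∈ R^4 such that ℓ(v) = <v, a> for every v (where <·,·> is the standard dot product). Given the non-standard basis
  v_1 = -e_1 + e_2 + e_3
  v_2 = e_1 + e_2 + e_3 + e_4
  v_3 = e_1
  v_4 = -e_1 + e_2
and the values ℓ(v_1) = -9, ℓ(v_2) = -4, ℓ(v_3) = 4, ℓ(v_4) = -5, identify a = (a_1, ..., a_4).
a = (4, -1, -4, -3)

Write a = (a_1, ..., a_4) in the standard basis. For each basis vector v_i, ℓ(v_i) = <v_i, a> is a linear equation in the a_j's. Collect the n equations into a matrix system V a = ℓ, where row i of V is v_i (expressed in the standard basis). Since V is invertible (lower-triangular with 1s on the diagonal, up to permutation), solve by back-substitution:
  V =
[[-1, 1, 1, 0],
 [1, 1, 1, 1],
 [1, 0, 0, 0],
 [-1, 1, 0, 0]]
  V a = (-9, -4, 4, -5)
Solving gives a = (4, -1, -4, -3).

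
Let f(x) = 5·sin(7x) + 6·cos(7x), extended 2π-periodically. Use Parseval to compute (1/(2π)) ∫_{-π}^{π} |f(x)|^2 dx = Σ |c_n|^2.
Σ |c_n|^2 = 61/2

Expand |f|^2 and use orthogonality of {sin(nx), cos(mx)} on [-π, π]:
  ∫_{-π}^{π} sin(nx)^2 dx = π, ∫ cos(mx)^2 dx = π, and cross terms integrate to 0.
So ∫_{-π}^{π} f(x)^2 dx = 5^2 · π + 6^2 · π = (25 + 36)π.
Divide by 2π: (25 + 36)/2 = 61/2.
By Parseval, this equals Σ |c_n|^2.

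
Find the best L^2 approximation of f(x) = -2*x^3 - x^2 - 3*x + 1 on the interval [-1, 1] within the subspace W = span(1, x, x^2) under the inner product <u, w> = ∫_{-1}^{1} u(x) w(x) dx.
g(x) = -x^2 - 21*x/5 + 1

The best approximation g ∈ W is the orthogonal projection of f onto W. Writing g = a_0 + a_1 x + a_2 x^2, the coefficients solve the normal equations G · a = b where
  G_{ij} = <φ_i, φ_j> and b_i = <f, φ_i>, with φ_0 = 1, φ_1 = x, φ_2 = x^2.
G =
  [2, 0, 2/3]
  [0, 2/3, 0]
  [2/3, 0, 2/5],
b = (4/3, -14/5, 4/15).
Solving gives a_0 = 1, a_1 = -21/5, a_2 = -1, so
  g(x) = -x^2 - 21*x/5 + 1.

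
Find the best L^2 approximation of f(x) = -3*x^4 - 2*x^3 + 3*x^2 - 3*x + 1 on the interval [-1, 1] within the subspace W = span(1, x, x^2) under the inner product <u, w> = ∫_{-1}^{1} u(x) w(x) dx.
g(x) = 3*x^2/7 - 21*x/5 + 44/35

The best approximation g ∈ W is the orthogonal projection of f onto W. Writing g = a_0 + a_1 x + a_2 x^2, the coefficients solve the normal equations G · a = b where
  G_{ij} = <φ_i, φ_j> and b_i = <f, φ_i>, with φ_0 = 1, φ_1 = x, φ_2 = x^2.
G =
  [2, 0, 2/3]
  [0, 2/3, 0]
  [2/3, 0, 2/5],
b = (14/5, -14/5, 106/105).
Solving gives a_0 = 44/35, a_1 = -21/5, a_2 = 3/7, so
  g(x) = 3*x^2/7 - 21*x/5 + 44/35.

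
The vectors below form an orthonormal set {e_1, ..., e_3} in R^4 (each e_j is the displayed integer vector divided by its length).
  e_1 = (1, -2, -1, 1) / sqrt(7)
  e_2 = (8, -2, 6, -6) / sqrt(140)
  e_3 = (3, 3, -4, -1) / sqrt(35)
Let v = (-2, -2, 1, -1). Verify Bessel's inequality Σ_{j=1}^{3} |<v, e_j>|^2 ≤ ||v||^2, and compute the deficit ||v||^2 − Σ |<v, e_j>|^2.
Σ |<v, e_j>|^2 = 45/7; ||v||^2 = 10; deficit = 25/7

Write each e_j = u_j / sqrt(<u_j, u_j>) where u_j is the displayed integer vector. Then <v, e_j> = <v, u_j> / sqrt(<u_j, u_j>), so |<v, e_j>|^2 = <v, u_j>^2 / <u_j, u_j>.
Coefficients: <v, e_1> = 0/sqrt(7), <v, e_2> = 0/sqrt(140), <v, e_3> = -15/sqrt(35).
Square and sum: Σ |<v, e_j>|^2 = 45/7.
Compute ||v||^2 = v·v = 10.
Deficit = 10 − 45/7 = 25/7 ≥ 0, confirming Bessel's inequality. (The deficit equals ||v − Σ <v,e_j> e_j||^2, the squared distance from v to span{e_j}.)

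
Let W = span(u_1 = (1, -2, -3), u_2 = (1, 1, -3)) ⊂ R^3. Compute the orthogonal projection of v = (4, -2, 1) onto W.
proj_W(v) = (1/10, -2, -3/10)

Set up U = [u_1 | ... | u_2] ∈ R^(3×2). The projector onto W = col(U) is P = U (U^T U)^(-1) U^T.
Compute U^T U =
  [14, 8]
  [8, 11],
and U^T v = (5, -1).
Solve U^T U · c = U^T v for the coefficients: c = (7/10, -3/5). The projection is proj_W(v) = U c.
Check: (v - proj_W(v)) · u_1 = 0  (should be 0).
Check: (v - proj_W(v)) · u_2 = 0  (should be 0).
Result: proj_W(v) = (1/10, -2, -3/10).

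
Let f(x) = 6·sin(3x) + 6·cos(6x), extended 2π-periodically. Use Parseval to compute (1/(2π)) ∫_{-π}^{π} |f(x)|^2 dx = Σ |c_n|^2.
Σ |c_n|^2 = 36

Expand |f|^2 and use orthogonality of {sin(nx), cos(mx)} on [-π, π]:
  ∫_{-π}^{π} sin(nx)^2 dx = π, ∫ cos(mx)^2 dx = π, and cross terms integrate to 0.
So ∫_{-π}^{π} f(x)^2 dx = 6^2 · π + 6^2 · π = (36 + 36)π.
Divide by 2π: (36 + 36)/2 = 36.
By Parseval, this equals Σ |c_n|^2.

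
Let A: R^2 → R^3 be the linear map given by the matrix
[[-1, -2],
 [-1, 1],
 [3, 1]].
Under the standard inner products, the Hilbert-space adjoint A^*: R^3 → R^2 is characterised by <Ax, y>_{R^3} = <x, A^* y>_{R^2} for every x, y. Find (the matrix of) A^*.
A^* = A^T =
[[-1, -1, 3],
 [-2, 1, 1]]

For real matrices with standard dot products, the defining identity <Ax, y> = <x, A^* y> gives (Ax)^T y = x^T (A^*) y, i.e. x^T A^T y = x^T (A^*) y. Since this holds for all x, y, we must have A^* = A^T. Therefore
A^* =
[[-1, -1, 3],
 [-2, 1, 1]].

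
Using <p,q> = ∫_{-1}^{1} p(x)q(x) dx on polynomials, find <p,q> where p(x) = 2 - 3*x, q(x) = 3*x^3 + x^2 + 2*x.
<p,q> = -94/15

Expand the product: p(x)·q(x) = -9*x^4 + 3*x^3 - 4*x^2 + 4*x.
∫_{-1}^{1} of each monomial x^k gives [2/(k+1) if k even, 0 if k odd]. Integrating term-by-term (or equivalently evaluating the antiderivative F(x) = -9*x^5/5 + 3*x^4/4 - 4*x^3/3 + 2*x^2 at the endpoints):
  F(1) − F(−1) = -23/60 − (353/60) = -94/15.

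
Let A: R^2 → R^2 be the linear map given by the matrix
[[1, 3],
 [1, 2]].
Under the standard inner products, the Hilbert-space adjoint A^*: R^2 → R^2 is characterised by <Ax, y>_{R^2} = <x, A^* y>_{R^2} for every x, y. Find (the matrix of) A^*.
A^* = A^T =
[[1, 1],
 [3, 2]]

For real matrices with standard dot products, the defining identity <Ax, y> = <x, A^* y> gives (Ax)^T y = x^T (A^*) y, i.e. x^T A^T y = x^T (A^*) y. Since this holds for all x, y, we must have A^* = A^T. Therefore
A^* =
[[1, 1],
 [3, 2]].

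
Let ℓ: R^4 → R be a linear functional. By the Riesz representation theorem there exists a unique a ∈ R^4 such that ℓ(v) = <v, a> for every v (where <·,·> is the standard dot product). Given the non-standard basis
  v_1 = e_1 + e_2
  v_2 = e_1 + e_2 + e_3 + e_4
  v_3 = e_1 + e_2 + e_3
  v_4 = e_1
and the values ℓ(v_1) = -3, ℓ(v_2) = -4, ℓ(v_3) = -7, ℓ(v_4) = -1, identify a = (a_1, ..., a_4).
a = (-1, -2, -4, 3)

Write a = (a_1, ..., a_4) in the standard basis. For each basis vector v_i, ℓ(v_i) = <v_i, a> is a linear equation in the a_j's. Collect the n equations into a matrix system V a = ℓ, where row i of V is v_i (expressed in the standard basis). Since V is invertible (lower-triangular with 1s on the diagonal, up to permutation), solve by back-substitution:
  V =
[[1, 1, 0, 0],
 [1, 1, 1, 1],
 [1, 1, 1, 0],
 [1, 0, 0, 0]]
  V a = (-3, -4, -7, -1)
Solving gives a = (-1, -2, -4, 3).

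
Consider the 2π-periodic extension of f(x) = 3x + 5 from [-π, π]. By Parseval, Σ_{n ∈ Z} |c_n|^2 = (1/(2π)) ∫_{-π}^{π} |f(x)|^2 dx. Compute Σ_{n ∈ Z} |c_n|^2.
Σ |c_n|^2 = 3π^2 + 25

Expand and integrate term by term over [-π, π]:
  ∫ (3x)^2 dx = 9·(2π^3/3); ∫ 2·3·(5)·x dx = 0 (odd integrand); ∫ 5^2 dx = 25·2π.
So (1/(2π)) ∫_{-π}^{π} (3x + 5)^2 dx = 9π^2/3 + 25 = 3π^2 + 25.
Parseval ⇒ Σ |c_n|^2 = 3π^2 + 25.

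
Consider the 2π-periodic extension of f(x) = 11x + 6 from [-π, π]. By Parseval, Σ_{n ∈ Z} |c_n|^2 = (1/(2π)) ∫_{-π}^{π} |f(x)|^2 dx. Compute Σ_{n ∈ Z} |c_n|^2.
Σ |c_n|^2 = 121π^2/3 + 36

Expand and integrate term by term over [-π, π]:
  ∫ (11x)^2 dx = 121·(2π^3/3); ∫ 2·11·(6)·x dx = 0 (odd integrand); ∫ 6^2 dx = 36·2π.
So (1/(2π)) ∫_{-π}^{π} (11x + 6)^2 dx = 121π^2/3 + 36 = 121π^2/3 + 36.
Parseval ⇒ Σ |c_n|^2 = 121π^2/3 + 36.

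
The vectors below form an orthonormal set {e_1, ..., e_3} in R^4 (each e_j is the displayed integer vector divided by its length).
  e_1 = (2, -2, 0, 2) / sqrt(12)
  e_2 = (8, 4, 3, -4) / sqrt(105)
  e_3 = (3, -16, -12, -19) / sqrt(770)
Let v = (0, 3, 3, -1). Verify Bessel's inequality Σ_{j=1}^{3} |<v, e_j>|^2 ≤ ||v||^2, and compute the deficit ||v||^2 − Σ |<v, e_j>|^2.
Σ |<v, e_j>|^2 = 369/22; ||v||^2 = 19; deficit = 49/22

Write each e_j = u_j / sqrt(<u_j, u_j>) where u_j is the displayed integer vector. Then <v, e_j> = <v, u_j> / sqrt(<u_j, u_j>), so |<v, e_j>|^2 = <v, u_j>^2 / <u_j, u_j>.
Coefficients: <v, e_1> = -8/sqrt(12), <v, e_2> = 25/sqrt(105), <v, e_3> = -65/sqrt(770).
Square and sum: Σ |<v, e_j>|^2 = 369/22.
Compute ||v||^2 = v·v = 19.
Deficit = 19 − 369/22 = 49/22 ≥ 0, confirming Bessel's inequality. (The deficit equals ||v − Σ <v,e_j> e_j||^2, the squared distance from v to span{e_j}.)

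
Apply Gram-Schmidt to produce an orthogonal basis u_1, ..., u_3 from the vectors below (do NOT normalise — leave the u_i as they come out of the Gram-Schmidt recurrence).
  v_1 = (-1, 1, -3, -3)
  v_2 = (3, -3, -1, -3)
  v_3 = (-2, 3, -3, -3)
Orthogonal basis:
  u_1 = (-1, 1, -3, -3)
  u_2 = (33/10, -33/10, -1/10, -21/10)
  u_3 = (52/131, 79/131, 54/131, -45/131)

Apply the Gram-Schmidt recurrence
  u_1 = v_1
  u_i = v_i − Σ_{j<i} ((v_i · u_j) / (u_j · u_j)) · u_j.

Step by step this gives:
  u_1 = (-1, 1, -3, -3)
  u_2 = (33/10, -33/10, -1/10, -21/10)
  u_3 = (52/131, 79/131, 54/131, -45/131)

Orthogonality check:
  u_2 · u_1 = 0 (should be 0)
  u_3 · u_1 = 0 (should be 0)
  u_3 · u_2 = 0 (should be 0)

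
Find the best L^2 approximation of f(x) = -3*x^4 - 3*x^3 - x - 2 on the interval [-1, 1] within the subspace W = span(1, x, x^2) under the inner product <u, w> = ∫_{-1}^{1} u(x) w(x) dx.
g(x) = -18*x^2/7 - 14*x/5 - 61/35

The best approximation g ∈ W is the orthogonal projection of f onto W. Writing g = a_0 + a_1 x + a_2 x^2, the coefficients solve the normal equations G · a = b where
  G_{ij} = <φ_i, φ_j> and b_i = <f, φ_i>, with φ_0 = 1, φ_1 = x, φ_2 = x^2.
G =
  [2, 0, 2/3]
  [0, 2/3, 0]
  [2/3, 0, 2/5],
b = (-26/5, -28/15, -46/21).
Solving gives a_0 = -61/35, a_1 = -14/5, a_2 = -18/7, so
  g(x) = -18*x^2/7 - 14*x/5 - 61/35.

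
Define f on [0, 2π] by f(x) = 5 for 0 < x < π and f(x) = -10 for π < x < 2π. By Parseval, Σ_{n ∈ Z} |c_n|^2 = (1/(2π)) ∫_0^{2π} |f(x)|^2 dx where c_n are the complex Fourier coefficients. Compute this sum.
Σ |c_n|^2 = 125/2

Parseval equates the L^2 energy of f (normalised by 1/(2π)) with the ℓ^2 sum of its Fourier coefficients: (1/(2π)) ∫_0^{2π} |f|^2 = Σ |c_n|^2.
Compute the left side: (1/(2π)) [∫_0^π 5^2 dx + ∫_π^{2π} (-10)^2 dx] = (1/(2π)) · (25π + 100π) = (25 + 100)/2 = 125/2.
So Σ_{n ∈ Z} |c_n|^2 = 125/2.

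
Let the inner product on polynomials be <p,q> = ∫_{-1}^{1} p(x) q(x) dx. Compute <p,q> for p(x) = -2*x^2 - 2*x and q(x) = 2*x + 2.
<p,q> = -16/3

Expand the product: p(x)·q(x) = -4*x^3 - 8*x^2 - 4*x.
∫_{-1}^{1} of each monomial x^k gives [2/(k+1) if k even, 0 if k odd]. Integrating term-by-term (or equivalently evaluating the antiderivative F(x) = -x^4 - 8*x^3/3 - 2*x^2 at the endpoints):
  F(1) − F(−1) = -17/3 − (-1/3) = -16/3.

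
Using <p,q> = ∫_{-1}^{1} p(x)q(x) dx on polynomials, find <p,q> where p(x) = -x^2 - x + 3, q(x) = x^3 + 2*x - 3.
<p,q> = -266/15

Expand the product: p(x)·q(x) = -x^5 - x^4 + x^3 + x^2 + 9*x - 9.
∫_{-1}^{1} of each monomial x^k gives [2/(k+1) if k even, 0 if k odd]. Integrating term-by-term (or equivalently evaluating the antiderivative F(x) = -x^6/6 - x^5/5 + x^4/4 + x^3/3 + 9*x^2/2 - 9*x at the endpoints):
  F(1) − F(−1) = -257/60 − (269/20) = -266/15.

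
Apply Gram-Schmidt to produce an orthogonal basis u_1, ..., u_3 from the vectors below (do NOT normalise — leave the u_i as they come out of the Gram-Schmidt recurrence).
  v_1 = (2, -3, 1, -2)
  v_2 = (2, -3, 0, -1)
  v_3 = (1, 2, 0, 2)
Orthogonal basis:
  u_1 = (2, -3, 1, -2)
  u_2 = (1/3, -1/2, -5/6, 2/3)
  u_3 = (47/27, 8/9, 22/27, 22/27)

Apply the Gram-Schmidt recurrence
  u_1 = v_1
  u_i = v_i − Σ_{j<i} ((v_i · u_j) / (u_j · u_j)) · u_j.

Step by step this gives:
  u_1 = (2, -3, 1, -2)
  u_2 = (1/3, -1/2, -5/6, 2/3)
  u_3 = (47/27, 8/9, 22/27, 22/27)

Orthogonality check:
  u_2 · u_1 = 0 (should be 0)
  u_3 · u_1 = 0 (should be 0)
  u_3 · u_2 = 0 (should be 0)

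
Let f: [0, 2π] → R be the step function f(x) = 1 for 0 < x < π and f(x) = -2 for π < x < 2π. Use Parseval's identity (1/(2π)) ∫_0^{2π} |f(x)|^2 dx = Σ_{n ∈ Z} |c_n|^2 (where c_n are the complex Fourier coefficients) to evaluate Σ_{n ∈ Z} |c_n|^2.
Σ |c_n|^2 = 5/2

Parseval equates the L^2 energy of f (normalised by 1/(2π)) with the ℓ^2 sum of its Fourier coefficients: (1/(2π)) ∫_0^{2π} |f|^2 = Σ |c_n|^2.
Compute the left side: (1/(2π)) [∫_0^π 1^2 dx + ∫_π^{2π} (-2)^2 dx] = (1/(2π)) · (1π + 4π) = (1 + 4)/2 = 5/2.
So Σ_{n ∈ Z} |c_n|^2 = 5/2.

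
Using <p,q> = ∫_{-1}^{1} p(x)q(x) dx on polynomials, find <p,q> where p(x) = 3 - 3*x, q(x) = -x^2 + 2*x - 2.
<p,q> = -18

Expand the product: p(x)·q(x) = 3*x^3 - 9*x^2 + 12*x - 6.
∫_{-1}^{1} of each monomial x^k gives [2/(k+1) if k even, 0 if k odd]. Integrating term-by-term (or equivalently evaluating the antiderivative F(x) = 3*x^4/4 - 3*x^3 + 6*x^2 - 6*x at the endpoints):
  F(1) − F(−1) = -9/4 − (63/4) = -18.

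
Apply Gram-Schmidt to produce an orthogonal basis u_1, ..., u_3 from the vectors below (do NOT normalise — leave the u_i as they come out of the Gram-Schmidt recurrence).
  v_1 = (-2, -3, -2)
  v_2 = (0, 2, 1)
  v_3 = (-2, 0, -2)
Orthogonal basis:
  u_1 = (-2, -3, -2)
  u_2 = (-16/17, 10/17, 1/17)
  u_3 = (2/7, 4/7, -8/7)

Apply the Gram-Schmidt recurrence
  u_1 = v_1
  u_i = v_i − Σ_{j<i} ((v_i · u_j) / (u_j · u_j)) · u_j.

Step by step this gives:
  u_1 = (-2, -3, -2)
  u_2 = (-16/17, 10/17, 1/17)
  u_3 = (2/7, 4/7, -8/7)

Orthogonality check:
  u_2 · u_1 = 0 (should be 0)
  u_3 · u_1 = 0 (should be 0)
  u_3 · u_2 = 0 (should be 0)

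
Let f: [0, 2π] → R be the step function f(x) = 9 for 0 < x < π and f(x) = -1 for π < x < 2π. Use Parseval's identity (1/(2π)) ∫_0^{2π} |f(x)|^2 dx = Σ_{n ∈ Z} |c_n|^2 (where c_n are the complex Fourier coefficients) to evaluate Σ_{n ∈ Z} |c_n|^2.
Σ |c_n|^2 = 41

Parseval equates the L^2 energy of f (normalised by 1/(2π)) with the ℓ^2 sum of its Fourier coefficients: (1/(2π)) ∫_0^{2π} |f|^2 = Σ |c_n|^2.
Compute the left side: (1/(2π)) [∫_0^π 9^2 dx + ∫_π^{2π} (-1)^2 dx] = (1/(2π)) · (81π + 1π) = (81 + 1)/2 = 41.
So Σ_{n ∈ Z} |c_n|^2 = 41.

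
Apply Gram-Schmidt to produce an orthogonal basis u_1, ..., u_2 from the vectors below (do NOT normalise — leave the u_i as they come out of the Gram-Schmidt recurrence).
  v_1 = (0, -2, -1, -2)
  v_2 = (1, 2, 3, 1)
Orthogonal basis:
  u_1 = (0, -2, -1, -2)
  u_2 = (1, 0, 2, -1)

Apply the Gram-Schmidt recurrence
  u_1 = v_1
  u_i = v_i − Σ_{j<i} ((v_i · u_j) / (u_j · u_j)) · u_j.

Step by step this gives:
  u_1 = (0, -2, -1, -2)
  u_2 = (1, 0, 2, -1)

Orthogonality check:
  u_2 · u_1 = 0 (should be 0)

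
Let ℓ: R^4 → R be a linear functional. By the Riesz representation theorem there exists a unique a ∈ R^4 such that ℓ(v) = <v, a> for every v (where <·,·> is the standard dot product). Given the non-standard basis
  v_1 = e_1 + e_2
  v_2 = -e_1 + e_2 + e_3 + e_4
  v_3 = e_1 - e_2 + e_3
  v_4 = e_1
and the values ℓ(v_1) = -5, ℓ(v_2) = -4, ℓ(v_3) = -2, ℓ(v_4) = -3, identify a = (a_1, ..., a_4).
a = (-3, -2, -1, -4)

Write a = (a_1, ..., a_4) in the standard basis. For each basis vector v_i, ℓ(v_i) = <v_i, a> is a linear equation in the a_j's. Collect the n equations into a matrix system V a = ℓ, where row i of V is v_i (expressed in the standard basis). Since V is invertible (lower-triangular with 1s on the diagonal, up to permutation), solve by back-substitution:
  V =
[[1, 1, 0, 0],
 [-1, 1, 1, 1],
 [1, -1, 1, 0],
 [1, 0, 0, 0]]
  V a = (-5, -4, -2, -3)
Solving gives a = (-3, -2, -1, -4).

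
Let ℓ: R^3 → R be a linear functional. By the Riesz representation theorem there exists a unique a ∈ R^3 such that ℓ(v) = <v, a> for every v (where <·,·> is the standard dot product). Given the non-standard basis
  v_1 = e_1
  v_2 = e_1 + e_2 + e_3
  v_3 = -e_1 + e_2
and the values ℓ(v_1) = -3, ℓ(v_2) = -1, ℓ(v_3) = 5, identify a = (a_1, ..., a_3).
a = (-3, 2, 0)

Write a = (a_1, ..., a_3) in the standard basis. For each basis vector v_i, ℓ(v_i) = <v_i, a> is a linear equation in the a_j's. Collect the n equations into a matrix system V a = ℓ, where row i of V is v_i (expressed in the standard basis). Since V is invertible (lower-triangular with 1s on the diagonal, up to permutation), solve by back-substitution:
  V =
[[1, 0, 0],
 [1, 1, 1],
 [-1, 1, 0]]
  V a = (-3, -1, 5)
Solving gives a = (-3, 2, 0).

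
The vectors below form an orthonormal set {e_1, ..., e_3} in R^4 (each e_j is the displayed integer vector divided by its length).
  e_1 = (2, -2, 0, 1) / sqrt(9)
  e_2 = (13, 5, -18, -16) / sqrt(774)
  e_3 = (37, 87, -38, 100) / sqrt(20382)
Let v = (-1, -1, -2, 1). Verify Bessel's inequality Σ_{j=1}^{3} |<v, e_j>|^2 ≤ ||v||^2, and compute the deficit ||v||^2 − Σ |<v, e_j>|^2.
Σ |<v, e_j>|^2 = 59/237; ||v||^2 = 7; deficit = 1600/237

Write each e_j = u_j / sqrt(<u_j, u_j>) where u_j is the displayed integer vector. Then <v, e_j> = <v, u_j> / sqrt(<u_j, u_j>), so |<v, e_j>|^2 = <v, u_j>^2 / <u_j, u_j>.
Coefficients: <v, e_1> = 1/sqrt(9), <v, e_2> = 2/sqrt(774), <v, e_3> = 52/sqrt(20382).
Square and sum: Σ |<v, e_j>|^2 = 59/237.
Compute ||v||^2 = v·v = 7.
Deficit = 7 − 59/237 = 1600/237 ≥ 0, confirming Bessel's inequality. (The deficit equals ||v − Σ <v,e_j> e_j||^2, the squared distance from v to span{e_j}.)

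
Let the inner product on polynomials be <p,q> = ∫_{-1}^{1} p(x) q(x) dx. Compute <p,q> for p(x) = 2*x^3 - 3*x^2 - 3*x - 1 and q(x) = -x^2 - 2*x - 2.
<p,q> = 184/15

Expand the product: p(x)·q(x) = -2*x^5 - x^4 + 5*x^3 + 13*x^2 + 8*x + 2.
∫_{-1}^{1} of each monomial x^k gives [2/(k+1) if k even, 0 if k odd]. Integrating term-by-term (or equivalently evaluating the antiderivative F(x) = -x^6/3 - x^5/5 + 5*x^4/4 + 13*x^3/3 + 4*x^2 + 2*x at the endpoints):
  F(1) − F(−1) = 221/20 − (-73/60) = 184/15.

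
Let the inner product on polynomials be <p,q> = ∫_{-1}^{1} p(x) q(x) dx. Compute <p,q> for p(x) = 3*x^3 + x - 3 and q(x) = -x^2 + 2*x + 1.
<p,q> = -4/15

Expand the product: p(x)·q(x) = -3*x^5 + 6*x^4 + 2*x^3 + 5*x^2 - 5*x - 3.
∫_{-1}^{1} of each monomial x^k gives [2/(k+1) if k even, 0 if k odd]. Integrating term-by-term (or equivalently evaluating the antiderivative F(x) = -x^6/2 + 6*x^5/5 + x^4/2 + 5*x^3/3 - 5*x^2/2 - 3*x at the endpoints):
  F(1) − F(−1) = -79/30 − (-71/30) = -4/15.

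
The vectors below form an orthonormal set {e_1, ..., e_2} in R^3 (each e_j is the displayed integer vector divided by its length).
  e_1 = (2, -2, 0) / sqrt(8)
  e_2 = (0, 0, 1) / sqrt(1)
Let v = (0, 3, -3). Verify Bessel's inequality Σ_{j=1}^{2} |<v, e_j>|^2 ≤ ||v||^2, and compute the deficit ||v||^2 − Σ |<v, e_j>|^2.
Σ |<v, e_j>|^2 = 27/2; ||v||^2 = 18; deficit = 9/2

Write each e_j = u_j / sqrt(<u_j, u_j>) where u_j is the displayed integer vector. Then <v, e_j> = <v, u_j> / sqrt(<u_j, u_j>), so |<v, e_j>|^2 = <v, u_j>^2 / <u_j, u_j>.
Coefficients: <v, e_1> = -6/sqrt(8), <v, e_2> = -3/sqrt(1).
Square and sum: Σ |<v, e_j>|^2 = 27/2.
Compute ||v||^2 = v·v = 18.
Deficit = 18 − 27/2 = 9/2 ≥ 0, confirming Bessel's inequality. (The deficit equals ||v − Σ <v,e_j> e_j||^2, the squared distance from v to span{e_j}.)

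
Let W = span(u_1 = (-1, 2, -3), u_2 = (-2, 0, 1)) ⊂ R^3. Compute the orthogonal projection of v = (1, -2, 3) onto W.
proj_W(v) = (1, -2, 3)

Set up U = [u_1 | ... | u_2] ∈ R^(3×2). The projector onto W = col(U) is P = U (U^T U)^(-1) U^T.
Compute U^T U =
  [14, -1]
  [-1, 5],
and U^T v = (-14, 1).
Solve U^T U · c = U^T v for the coefficients: c = (-1, 0). The projection is proj_W(v) = U c.
Check: (v - proj_W(v)) · u_1 = 0  (should be 0).
Check: (v - proj_W(v)) · u_2 = 0  (should be 0).
Result: proj_W(v) = (1, -2, 3).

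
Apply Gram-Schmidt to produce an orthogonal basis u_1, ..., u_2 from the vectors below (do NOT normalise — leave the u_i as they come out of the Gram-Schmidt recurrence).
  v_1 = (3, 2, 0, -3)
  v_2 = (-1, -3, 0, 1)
Orthogonal basis:
  u_1 = (3, 2, 0, -3)
  u_2 = (7/11, -21/11, 0, -7/11)

Apply the Gram-Schmidt recurrence
  u_1 = v_1
  u_i = v_i − Σ_{j<i} ((v_i · u_j) / (u_j · u_j)) · u_j.

Step by step this gives:
  u_1 = (3, 2, 0, -3)
  u_2 = (7/11, -21/11, 0, -7/11)

Orthogonality check:
  u_2 · u_1 = 0 (should be 0)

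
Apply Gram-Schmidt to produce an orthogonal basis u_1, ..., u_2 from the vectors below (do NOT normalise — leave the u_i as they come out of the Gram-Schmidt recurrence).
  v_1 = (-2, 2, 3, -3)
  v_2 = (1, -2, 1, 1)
Orthogonal basis:
  u_1 = (-2, 2, 3, -3)
  u_2 = (7/13, -20/13, 22/13, 4/13)

Apply the Gram-Schmidt recurrence
  u_1 = v_1
  u_i = v_i − Σ_{j<i} ((v_i · u_j) / (u_j · u_j)) · u_j.

Step by step this gives:
  u_1 = (-2, 2, 3, -3)
  u_2 = (7/13, -20/13, 22/13, 4/13)

Orthogonality check:
  u_2 · u_1 = 0 (should be 0)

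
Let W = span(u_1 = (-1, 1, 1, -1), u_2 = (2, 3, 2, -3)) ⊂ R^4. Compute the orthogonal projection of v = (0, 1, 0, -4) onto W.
proj_W(v) = (5/17, 65/34, 25/17, -65/34)

Set up U = [u_1 | ... | u_2] ∈ R^(4×2). The projector onto W = col(U) is P = U (U^T U)^(-1) U^T.
Compute U^T U =
  [4, 6]
  [6, 26],
and U^T v = (5, 15).
Solve U^T U · c = U^T v for the coefficients: c = (10/17, 15/34). The projection is proj_W(v) = U c.
Check: (v - proj_W(v)) · u_1 = 0  (should be 0).
Check: (v - proj_W(v)) · u_2 = 0  (should be 0).
Result: proj_W(v) = (5/17, 65/34, 25/17, -65/34).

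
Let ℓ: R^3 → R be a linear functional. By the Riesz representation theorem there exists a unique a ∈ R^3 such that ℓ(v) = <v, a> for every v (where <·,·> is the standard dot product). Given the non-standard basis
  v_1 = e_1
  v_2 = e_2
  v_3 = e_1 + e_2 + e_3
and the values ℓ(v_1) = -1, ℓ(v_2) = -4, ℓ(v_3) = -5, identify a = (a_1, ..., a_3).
a = (-1, -4, 0)

Write a = (a_1, ..., a_3) in the standard basis. For each basis vector v_i, ℓ(v_i) = <v_i, a> is a linear equation in the a_j's. Collect the n equations into a matrix system V a = ℓ, where row i of V is v_i (expressed in the standard basis). Since V is invertible (lower-triangular with 1s on the diagonal, up to permutation), solve by back-substitution:
  V =
[[1, 0, 0],
 [0, 1, 0],
 [1, 1, 1]]
  V a = (-1, -4, -5)
Solving gives a = (-1, -4, 0).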